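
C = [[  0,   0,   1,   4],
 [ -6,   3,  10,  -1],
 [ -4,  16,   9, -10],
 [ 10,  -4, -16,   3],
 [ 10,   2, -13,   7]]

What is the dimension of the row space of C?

Row reduce to echelon form.
Swap R1 ↔ R2
R3 ← R3 − (2/3)·R1: [0, 14, 7/3, -28/3]
R4 ← R4 + (5/3)·R1: [0, 1, 2/3, 4/3]
R5 ← R5 + (5/3)·R1: [0, 7, 11/3, 16/3]
Swap R2 ↔ R3
R4 ← R4 − (1/14)·R2: [0, 0, 1/2, 2]
R5 ← R5 − (1/2)·R2: [0, 0, 5/2, 10]
R4 ← R4 − (1/2)·R3: [0, 0, 0, 0]
R5 ← R5 − (5/2)·R3: [0, 0, 0, 0]
Echelon form has 3 nonzero rows, so rank(C) = 3.
The row space has dimension equal to the rank: 3.

3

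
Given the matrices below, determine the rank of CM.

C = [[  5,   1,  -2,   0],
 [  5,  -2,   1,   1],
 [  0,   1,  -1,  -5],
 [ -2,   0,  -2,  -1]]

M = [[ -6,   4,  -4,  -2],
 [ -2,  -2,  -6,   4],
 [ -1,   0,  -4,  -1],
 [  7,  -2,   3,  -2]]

4

First compute CM:
[[-30,  18, -18,  -4],
 [-20,  22,  -9, -21],
 [-36,   8, -17,  15],
 [  7,  -6,  13,   8]]
Now row reduce the product.
R2 ← R2 − (2/3)·R1: [0, 10, 3, -55/3]
R3 ← R3 − (6/5)·R1: [0, -68/5, 23/5, 99/5]
R4 ← R4 + (7/30)·R1: [0, -9/5, 44/5, 106/15]
R3 ← R3 + (34/25)·R2: [0, 0, 217/25, -77/15]
R4 ← R4 + (9/50)·R2: [0, 0, 467/50, 113/30]
R4 ← R4 − (467/434)·R3: [0, 0, 0, 288/31]
4 nonzero rows, so rank(CM) = 4.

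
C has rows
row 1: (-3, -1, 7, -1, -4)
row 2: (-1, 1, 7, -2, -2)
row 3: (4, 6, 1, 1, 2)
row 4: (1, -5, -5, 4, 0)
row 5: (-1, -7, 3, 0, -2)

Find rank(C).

4

Row reduce to echelon form.
R2 ← R2 − (1/3)·R1: [0, 4/3, 14/3, -5/3, -2/3]
R3 ← R3 + (4/3)·R1: [0, 14/3, 31/3, -1/3, -10/3]
R4 ← R4 + (1/3)·R1: [0, -16/3, -8/3, 11/3, -4/3]
R5 ← R5 − (1/3)·R1: [0, -20/3, 2/3, 1/3, -2/3]
R3 ← R3 − (7/2)·R2: [0, 0, -6, 11/2, -1]
R4 ← R4 + (4)·R2: [0, 0, 16, -3, -4]
R5 ← R5 + (5)·R2: [0, 0, 24, -8, -4]
R4 ← R4 + (8/3)·R3: [0, 0, 0, 35/3, -20/3]
R5 ← R5 + (4)·R3: [0, 0, 0, 14, -8]
R5 ← R5 − (6/5)·R4: [0, 0, 0, 0, 0]
Echelon form has 4 nonzero rows, so rank(C) = 4.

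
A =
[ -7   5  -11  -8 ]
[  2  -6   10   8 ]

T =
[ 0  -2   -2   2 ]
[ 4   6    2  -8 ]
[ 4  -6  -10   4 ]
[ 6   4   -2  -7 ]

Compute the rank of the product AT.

First compute AT:
[[-72,  78, 150, -42],
 [ 64, -68, -132,  36]]
Now row reduce the product.
R2 ← R2 + (8/9)·R1: [0, 4/3, 4/3, -4/3]
2 nonzero rows, so rank(AT) = 2.

2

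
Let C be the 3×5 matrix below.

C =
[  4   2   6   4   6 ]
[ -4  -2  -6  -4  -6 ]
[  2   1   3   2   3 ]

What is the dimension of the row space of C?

Row reduce to echelon form.
R2 ← R2 + R1: [0, 0, 0, 0, 0]
R3 ← R3 − (1/2)·R1: [0, 0, 0, 0, 0]
Echelon form has 1 nonzero row, so rank(C) = 1.
The row space has dimension equal to the rank: 1.

1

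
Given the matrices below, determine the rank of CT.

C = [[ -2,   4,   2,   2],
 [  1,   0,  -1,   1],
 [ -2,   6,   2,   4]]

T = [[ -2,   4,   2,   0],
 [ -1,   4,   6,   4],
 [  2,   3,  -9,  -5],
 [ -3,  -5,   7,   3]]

First compute CT:
[[ -2,   4,  16,  12],
 [ -7,  -4,  18,   8],
 [-10,   2,  42,  26]]
Now row reduce the product.
R2 ← R2 − (7/2)·R1: [0, -18, -38, -34]
R3 ← R3 − (5)·R1: [0, -18, -38, -34]
R3 ← R3 − R2: [0, 0, 0, 0]
2 nonzero rows, so rank(CT) = 2.

2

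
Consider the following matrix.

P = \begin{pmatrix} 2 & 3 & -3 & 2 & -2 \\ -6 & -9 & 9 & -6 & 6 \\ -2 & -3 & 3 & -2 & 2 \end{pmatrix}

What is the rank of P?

1

Row reduce to echelon form.
R2 ← R2 + (3)·R1: [0, 0, 0, 0, 0]
R3 ← R3 + R1: [0, 0, 0, 0, 0]
Echelon form has 1 nonzero row, so rank(P) = 1.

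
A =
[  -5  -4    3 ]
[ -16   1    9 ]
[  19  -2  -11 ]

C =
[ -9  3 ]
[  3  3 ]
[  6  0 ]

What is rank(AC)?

2

First compute AC:
[[ 51, -27],
 [201, -45],
 [-243,  51]]
Now row reduce the product.
R2 ← R2 − (67/17)·R1: [0, 1044/17]
R3 ← R3 + (81/17)·R1: [0, -1320/17]
R3 ← R3 + (110/87)·R2: [0, 0]
2 nonzero rows, so rank(AC) = 2.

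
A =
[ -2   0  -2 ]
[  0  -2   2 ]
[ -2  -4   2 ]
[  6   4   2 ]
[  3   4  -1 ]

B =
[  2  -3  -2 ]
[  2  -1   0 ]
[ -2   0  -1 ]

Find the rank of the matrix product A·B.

First compute AB:
[[  0,   6,   6],
 [ -8,   2,  -2],
 [-16,  10,   2],
 [ 16, -22, -14],
 [ 16, -13,  -5]]
Now row reduce the product.
Swap R1 ↔ R2
R3 ← R3 − (2)·R1: [0, 6, 6]
R4 ← R4 + (2)·R1: [0, -18, -18]
R5 ← R5 + (2)·R1: [0, -9, -9]
R3 ← R3 − R2: [0, 0, 0]
R4 ← R4 + (3)·R2: [0, 0, 0]
R5 ← R5 + (3/2)·R2: [0, 0, 0]
2 nonzero rows, so rank(AB) = 2.

2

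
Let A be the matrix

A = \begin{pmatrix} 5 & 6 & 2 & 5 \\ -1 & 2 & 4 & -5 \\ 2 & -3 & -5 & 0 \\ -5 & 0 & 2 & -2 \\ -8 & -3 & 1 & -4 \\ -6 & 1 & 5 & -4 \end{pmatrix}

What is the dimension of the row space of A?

4

Row reduce to echelon form.
R2 ← R2 + (1/5)·R1: [0, 16/5, 22/5, -4]
R3 ← R3 − (2/5)·R1: [0, -27/5, -29/5, -2]
R4 ← R4 + R1: [0, 6, 4, 3]
R5 ← R5 + (8/5)·R1: [0, 33/5, 21/5, 4]
R6 ← R6 + (6/5)·R1: [0, 41/5, 37/5, 2]
R3 ← R3 + (27/16)·R2: [0, 0, 13/8, -35/4]
R4 ← R4 − (15/8)·R2: [0, 0, -17/4, 21/2]
R5 ← R5 − (33/16)·R2: [0, 0, -39/8, 49/4]
R6 ← R6 − (41/16)·R2: [0, 0, -31/8, 49/4]
R4 ← R4 + (34/13)·R3: [0, 0, 0, -161/13]
R5 ← R5 + (3)·R3: [0, 0, 0, -14]
R6 ← R6 + (31/13)·R3: [0, 0, 0, -112/13]
R5 ← R5 − (26/23)·R4: [0, 0, 0, 0]
R6 ← R6 − (16/23)·R4: [0, 0, 0, 0]
Echelon form has 4 nonzero rows, so rank(A) = 4.
The row space has dimension equal to the rank: 4.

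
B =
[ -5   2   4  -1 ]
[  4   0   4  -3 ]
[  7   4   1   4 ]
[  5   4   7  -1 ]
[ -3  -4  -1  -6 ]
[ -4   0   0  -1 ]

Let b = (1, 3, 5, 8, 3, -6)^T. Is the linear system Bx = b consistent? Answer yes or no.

no

Row reduce the augmented matrix [B | b].
R2 ← R2 + (4/5)·R1: [0, 8/5, 36/5, -19/5, 19/5]
R3 ← R3 + (7/5)·R1: [0, 34/5, 33/5, 13/5, 32/5]
R4 ← R4 + R1: [0, 6, 11, -2, 9]
R5 ← R5 − (3/5)·R1: [0, -26/5, -17/5, -27/5, 12/5]
R6 ← R6 − (4/5)·R1: [0, -8/5, -16/5, -1/5, -34/5]
R3 ← R3 − (17/4)·R2: [0, 0, -24, 75/4, -39/4]
R4 ← R4 − (15/4)·R2: [0, 0, -16, 49/4, -21/4]
R5 ← R5 + (13/4)·R2: [0, 0, 20, -71/4, 59/4]
R6 ← R6 + R2: [0, 0, 4, -4, -3]
R4 ← R4 − (2/3)·R3: [0, 0, 0, -1/4, 5/4]
R5 ← R5 + (5/6)·R3: [0, 0, 0, -17/8, 53/8]
R6 ← R6 + (1/6)·R3: [0, 0, 0, -7/8, -37/8]
R5 ← R5 − (17/2)·R4: [0, 0, 0, 0, -4]
R6 ← R6 − (7/2)·R4: [0, 0, 0, 0, -9]
R6 ← R6 − (9/4)·R5: [0, 0, 0, 0, 0]
The echelon form has 5 nonzero rows; the last pivot sits in the augmented column, so rank(B) = 4 but rank([B|b]) = 5.
Since the ranks differ, the system is inconsistent.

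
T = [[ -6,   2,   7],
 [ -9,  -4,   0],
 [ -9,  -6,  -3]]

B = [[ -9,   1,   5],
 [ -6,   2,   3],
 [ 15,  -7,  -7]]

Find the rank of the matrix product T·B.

First compute TB:
[[147, -51, -73],
 [105, -17, -57],
 [ 72,   0, -42]]
Now row reduce the product.
R2 ← R2 − (5/7)·R1: [0, 136/7, -34/7]
R3 ← R3 − (24/49)·R1: [0, 1224/49, -306/49]
R3 ← R3 − (9/7)·R2: [0, 0, 0]
2 nonzero rows, so rank(TB) = 2.

2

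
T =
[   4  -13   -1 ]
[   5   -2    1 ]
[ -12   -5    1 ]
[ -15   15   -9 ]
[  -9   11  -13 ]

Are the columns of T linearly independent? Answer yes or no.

yes

Row reduce T to echelon form.
R2 ← R2 − (5/4)·R1: [0, 57/4, 9/4]
R3 ← R3 + (3)·R1: [0, -44, -2]
R4 ← R4 + (15/4)·R1: [0, -135/4, -51/4]
R5 ← R5 + (9/4)·R1: [0, -73/4, -61/4]
R3 ← R3 + (176/57)·R2: [0, 0, 94/19]
R4 ← R4 + (45/19)·R2: [0, 0, -141/19]
R5 ← R5 + (73/57)·R2: [0, 0, -235/19]
R4 ← R4 + (3/2)·R3: [0, 0, 0]
R5 ← R5 + (5/2)·R3: [0, 0, 0]
3 pivots among 3 columns.
Every column is a pivot column, so the columns are linearly independent.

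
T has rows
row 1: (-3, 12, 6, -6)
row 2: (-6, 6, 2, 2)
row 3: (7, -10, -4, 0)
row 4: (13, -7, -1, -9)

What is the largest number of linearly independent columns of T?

2

Row reduce to echelon form.
R2 ← R2 − (2)·R1: [0, -18, -10, 14]
R3 ← R3 + (7/3)·R1: [0, 18, 10, -14]
R4 ← R4 + (13/3)·R1: [0, 45, 25, -35]
R3 ← R3 + R2: [0, 0, 0, 0]
R4 ← R4 + (5/2)·R2: [0, 0, 0, 0]
Echelon form has 2 nonzero rows, so rank(T) = 2.
The rank gives the maximum number of linearly independent columns: 2.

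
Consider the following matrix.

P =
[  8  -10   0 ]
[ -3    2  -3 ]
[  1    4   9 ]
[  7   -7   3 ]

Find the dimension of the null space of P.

Row reduce to echelon form.
R2 ← R2 + (3/8)·R1: [0, -7/4, -3]
R3 ← R3 − (1/8)·R1: [0, 21/4, 9]
R4 ← R4 − (7/8)·R1: [0, 7/4, 3]
R3 ← R3 + (3)·R2: [0, 0, 0]
R4 ← R4 + R2: [0, 0, 0]
2 nonzero rows, so rank(P) = 2.
P has 3 columns; by rank–nullity, nullity = 3 − 2 = 1.

1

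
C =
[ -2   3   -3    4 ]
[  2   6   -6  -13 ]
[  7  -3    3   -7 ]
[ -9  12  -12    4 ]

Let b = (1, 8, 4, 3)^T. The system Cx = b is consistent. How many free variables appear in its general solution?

Row reduce the augmented matrix [C | b].
R2 ← R2 + R1: [0, 9, -9, -9, 9]
R3 ← R3 + (7/2)·R1: [0, 15/2, -15/2, 7, 15/2]
R4 ← R4 − (9/2)·R1: [0, -3/2, 3/2, -14, -3/2]
R3 ← R3 − (5/6)·R2: [0, 0, 0, 29/2, 0]
R4 ← R4 + (1/6)·R2: [0, 0, 0, -31/2, 0]
R4 ← R4 + (31/29)·R3: [0, 0, 0, 0, 0]
The echelon form has 3 nonzero rows, and every pivot lies in the first 4 columns, so rank(C) = rank([C|b]) = 3.
The system is consistent.
Free variables = (unknowns) − (rank) = 4 − 3 = 1.

1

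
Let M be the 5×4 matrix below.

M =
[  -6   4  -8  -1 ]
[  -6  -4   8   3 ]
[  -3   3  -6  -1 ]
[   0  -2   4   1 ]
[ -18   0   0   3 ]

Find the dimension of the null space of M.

2

Row reduce to echelon form.
R2 ← R2 − R1: [0, -8, 16, 4]
R3 ← R3 − (1/2)·R1: [0, 1, -2, -1/2]
R5 ← R5 − (3)·R1: [0, -12, 24, 6]
R3 ← R3 + (1/8)·R2: [0, 0, 0, 0]
R4 ← R4 − (1/4)·R2: [0, 0, 0, 0]
R5 ← R5 − (3/2)·R2: [0, 0, 0, 0]
2 nonzero rows, so rank(M) = 2.
M has 4 columns; by rank–nullity, nullity = 4 − 2 = 2.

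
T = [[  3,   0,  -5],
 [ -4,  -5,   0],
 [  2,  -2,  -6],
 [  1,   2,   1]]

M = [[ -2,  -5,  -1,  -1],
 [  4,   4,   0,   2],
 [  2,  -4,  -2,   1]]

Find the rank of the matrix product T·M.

2

First compute TM:
[[-16,   5,   7,  -8],
 [-12,   0,   4,  -6],
 [-24,   6,  10, -12],
 [  8,  -1,  -3,   4]]
Now row reduce the product.
R2 ← R2 − (3/4)·R1: [0, -15/4, -5/4, 0]
R3 ← R3 − (3/2)·R1: [0, -3/2, -1/2, 0]
R4 ← R4 + (1/2)·R1: [0, 3/2, 1/2, 0]
R3 ← R3 − (2/5)·R2: [0, 0, 0, 0]
R4 ← R4 + (2/5)·R2: [0, 0, 0, 0]
2 nonzero rows, so rank(TM) = 2.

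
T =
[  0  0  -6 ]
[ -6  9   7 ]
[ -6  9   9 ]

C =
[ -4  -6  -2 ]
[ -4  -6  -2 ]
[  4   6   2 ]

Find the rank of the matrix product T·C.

1

First compute TC:
[[-24, -36, -12],
 [ 16,  24,   8],
 [ 24,  36,  12]]
Now row reduce the product.
R2 ← R2 + (2/3)·R1: [0, 0, 0]
R3 ← R3 + R1: [0, 0, 0]
1 nonzero row, so rank(TC) = 1.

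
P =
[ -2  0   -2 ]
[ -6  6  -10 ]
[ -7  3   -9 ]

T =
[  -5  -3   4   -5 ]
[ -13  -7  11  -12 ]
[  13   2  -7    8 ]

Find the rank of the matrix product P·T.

2

First compute PT:
[[-16,   2,   6,  -6],
 [-178, -44, 112, -122],
 [-121, -18,  68, -73]]
Now row reduce the product.
R2 ← R2 − (89/8)·R1: [0, -265/4, 181/4, -221/4]
R3 ← R3 − (121/16)·R1: [0, -265/8, 181/8, -221/8]
R3 ← R3 − (1/2)·R2: [0, 0, 0, 0]
2 nonzero rows, so rank(PT) = 2.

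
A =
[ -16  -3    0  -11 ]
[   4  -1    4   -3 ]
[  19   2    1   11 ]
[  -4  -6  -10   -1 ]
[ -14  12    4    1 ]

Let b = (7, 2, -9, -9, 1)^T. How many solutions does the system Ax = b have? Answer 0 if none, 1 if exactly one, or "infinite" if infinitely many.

0

Row reduce the augmented matrix [A | b].
R2 ← R2 + (1/4)·R1: [0, -7/4, 4, -23/4, 15/4]
R3 ← R3 + (19/16)·R1: [0, -25/16, 1, -33/16, -11/16]
R4 ← R4 − (1/4)·R1: [0, -21/4, -10, 7/4, -43/4]
R5 ← R5 − (7/8)·R1: [0, 117/8, 4, 85/8, -41/8]
R3 ← R3 − (25/28)·R2: [0, 0, -18/7, 43/14, -113/28]
R4 ← R4 − (3)·R2: [0, 0, -22, 19, -22]
R5 ← R5 + (117/14)·R2: [0, 0, 262/7, -262/7, 367/14]
R4 ← R4 − (77/9)·R3: [0, 0, 0, -131/18, 451/36]
R5 ← R5 + (131/9)·R3: [0, 0, 0, 131/18, -1171/36]
R5 ← R5 + R4: [0, 0, 0, 0, -20]
The echelon form has 5 nonzero rows; the last pivot sits in the augmented column, so rank(A) = 4 but rank([A|b]) = 5.
Since the ranks differ, the system is inconsistent.
It has no solutions.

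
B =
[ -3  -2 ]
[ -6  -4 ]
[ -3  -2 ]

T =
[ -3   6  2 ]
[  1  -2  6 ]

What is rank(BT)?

1

First compute BT:
[[  7, -14, -18],
 [ 14, -28, -36],
 [  7, -14, -18]]
Now row reduce the product.
R2 ← R2 − (2)·R1: [0, 0, 0]
R3 ← R3 − R1: [0, 0, 0]
1 nonzero row, so rank(BT) = 1.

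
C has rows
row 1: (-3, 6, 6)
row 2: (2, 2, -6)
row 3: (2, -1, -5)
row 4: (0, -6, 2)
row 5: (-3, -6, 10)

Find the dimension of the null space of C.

1

Row reduce to echelon form.
R2 ← R2 + (2/3)·R1: [0, 6, -2]
R3 ← R3 + (2/3)·R1: [0, 3, -1]
R5 ← R5 − R1: [0, -12, 4]
R3 ← R3 − (1/2)·R2: [0, 0, 0]
R4 ← R4 + R2: [0, 0, 0]
R5 ← R5 + (2)·R2: [0, 0, 0]
2 nonzero rows, so rank(C) = 2.
C has 3 columns; by rank–nullity, nullity = 3 − 2 = 1.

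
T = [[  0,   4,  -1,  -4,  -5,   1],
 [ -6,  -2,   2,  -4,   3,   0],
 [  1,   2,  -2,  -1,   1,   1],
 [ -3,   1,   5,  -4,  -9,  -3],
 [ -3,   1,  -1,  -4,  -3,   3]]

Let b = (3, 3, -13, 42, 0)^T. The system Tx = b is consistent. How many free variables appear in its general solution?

2

Row reduce the augmented matrix [T | b].
Swap R1 ↔ R2
R3 ← R3 + (1/6)·R1: [0, 5/3, -5/3, -5/3, 3/2, 1, -25/2]
R4 ← R4 − (1/2)·R1: [0, 2, 4, -2, -21/2, -3, 81/2]
R5 ← R5 − (1/2)·R1: [0, 2, -2, -2, -9/2, 3, -3/2]
R3 ← R3 − (5/12)·R2: [0, 0, -5/4, 0, 43/12, 7/12, -55/4]
R4 ← R4 − (1/2)·R2: [0, 0, 9/2, 0, -8, -7/2, 39]
R5 ← R5 − (1/2)·R2: [0, 0, -3/2, 0, -2, 5/2, -3]
R4 ← R4 + (18/5)·R3: [0, 0, 0, 0, 49/10, -7/5, -21/2]
R5 ← R5 − (6/5)·R3: [0, 0, 0, 0, -63/10, 9/5, 27/2]
R5 ← R5 + (9/7)·R4: [0, 0, 0, 0, 0, 0, 0]
The echelon form has 4 nonzero rows, and every pivot lies in the first 6 columns, so rank(T) = rank([T|b]) = 4.
The system is consistent.
Free variables = (unknowns) − (rank) = 6 − 4 = 2.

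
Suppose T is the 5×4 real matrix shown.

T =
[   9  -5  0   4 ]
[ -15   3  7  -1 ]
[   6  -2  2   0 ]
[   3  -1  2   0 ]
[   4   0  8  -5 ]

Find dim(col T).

4

Row reduce to echelon form.
R2 ← R2 + (5/3)·R1: [0, -16/3, 7, 17/3]
R3 ← R3 − (2/3)·R1: [0, 4/3, 2, -8/3]
R4 ← R4 − (1/3)·R1: [0, 2/3, 2, -4/3]
R5 ← R5 − (4/9)·R1: [0, 20/9, 8, -61/9]
R3 ← R3 + (1/4)·R2: [0, 0, 15/4, -5/4]
R4 ← R4 + (1/8)·R2: [0, 0, 23/8, -5/8]
R5 ← R5 + (5/12)·R2: [0, 0, 131/12, -53/12]
R4 ← R4 − (23/30)·R3: [0, 0, 0, 1/3]
R5 ← R5 − (131/45)·R3: [0, 0, 0, -7/9]
R5 ← R5 + (7/3)·R4: [0, 0, 0, 0]
Echelon form has 4 nonzero rows, so rank(T) = 4.
The column space has dimension equal to the rank: 4.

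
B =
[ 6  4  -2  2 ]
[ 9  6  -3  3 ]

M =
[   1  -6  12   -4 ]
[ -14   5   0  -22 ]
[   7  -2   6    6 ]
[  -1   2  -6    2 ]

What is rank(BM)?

First compute BM:
[[-66,  -8,  48, -120],
 [-99, -12,  72, -180]]
Now row reduce the product.
R2 ← R2 − (3/2)·R1: [0, 0, 0, 0]
1 nonzero row, so rank(BM) = 1.

1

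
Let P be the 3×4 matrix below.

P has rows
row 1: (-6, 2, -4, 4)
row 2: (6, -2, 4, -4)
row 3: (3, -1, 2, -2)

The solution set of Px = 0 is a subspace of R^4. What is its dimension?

3

Row reduce to echelon form.
R2 ← R2 + R1: [0, 0, 0, 0]
R3 ← R3 + (1/2)·R1: [0, 0, 0, 0]
1 nonzero row, so rank(P) = 1.
P has 4 columns; by rank–nullity, nullity = 4 − 1 = 3.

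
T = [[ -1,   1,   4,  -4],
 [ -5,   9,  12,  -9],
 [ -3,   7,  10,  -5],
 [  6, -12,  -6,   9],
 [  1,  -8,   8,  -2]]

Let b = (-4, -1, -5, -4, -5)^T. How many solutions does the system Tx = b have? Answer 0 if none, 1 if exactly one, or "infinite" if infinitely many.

Row reduce the augmented matrix [T | b].
R2 ← R2 − (5)·R1: [0, 4, -8, 11, 19]
R3 ← R3 − (3)·R1: [0, 4, -2, 7, 7]
R4 ← R4 + (6)·R1: [0, -6, 18, -15, -28]
R5 ← R5 + R1: [0, -7, 12, -6, -9]
R3 ← R3 − R2: [0, 0, 6, -4, -12]
R4 ← R4 + (3/2)·R2: [0, 0, 6, 3/2, 1/2]
R5 ← R5 + (7/4)·R2: [0, 0, -2, 53/4, 97/4]
R4 ← R4 − R3: [0, 0, 0, 11/2, 25/2]
R5 ← R5 + (1/3)·R3: [0, 0, 0, 143/12, 81/4]
R5 ← R5 − (13/6)·R4: [0, 0, 0, 0, -41/6]
The echelon form has 5 nonzero rows; the last pivot sits in the augmented column, so rank(T) = 4 but rank([T|b]) = 5.
Since the ranks differ, the system is inconsistent.
It has no solutions.

0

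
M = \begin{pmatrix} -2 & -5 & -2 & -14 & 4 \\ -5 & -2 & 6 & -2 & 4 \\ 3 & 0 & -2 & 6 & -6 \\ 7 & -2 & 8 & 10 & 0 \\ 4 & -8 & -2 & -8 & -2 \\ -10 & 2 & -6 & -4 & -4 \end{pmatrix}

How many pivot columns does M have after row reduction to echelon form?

Row reduce to echelon form.
R2 ← R2 − (5/2)·R1: [0, 21/2, 11, 33, -6]
R3 ← R3 + (3/2)·R1: [0, -15/2, -5, -15, 0]
R4 ← R4 + (7/2)·R1: [0, -39/2, 1, -39, 14]
R5 ← R5 + (2)·R1: [0, -18, -6, -36, 6]
R6 ← R6 − (5)·R1: [0, 27, 4, 66, -24]
R3 ← R3 + (5/7)·R2: [0, 0, 20/7, 60/7, -30/7]
R4 ← R4 + (13/7)·R2: [0, 0, 150/7, 156/7, 20/7]
R5 ← R5 + (12/7)·R2: [0, 0, 90/7, 144/7, -30/7]
R6 ← R6 − (18/7)·R2: [0, 0, -170/7, -132/7, -60/7]
R4 ← R4 − (15/2)·R3: [0, 0, 0, -42, 35]
R5 ← R5 − (9/2)·R3: [0, 0, 0, -18, 15]
R6 ← R6 + (17/2)·R3: [0, 0, 0, 54, -45]
R5 ← R5 − (3/7)·R4: [0, 0, 0, 0, 0]
R6 ← R6 + (9/7)·R4: [0, 0, 0, 0, 0]
Echelon form has 4 nonzero rows, so rank(M) = 4.
Each nonzero row contributes one pivot column: 4 pivot columns.

4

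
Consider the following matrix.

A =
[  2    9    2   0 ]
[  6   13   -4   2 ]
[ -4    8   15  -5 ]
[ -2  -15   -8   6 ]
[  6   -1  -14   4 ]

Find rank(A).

3

Row reduce to echelon form.
R2 ← R2 − (3)·R1: [0, -14, -10, 2]
R3 ← R3 + (2)·R1: [0, 26, 19, -5]
R4 ← R4 + R1: [0, -6, -6, 6]
R5 ← R5 − (3)·R1: [0, -28, -20, 4]
R3 ← R3 + (13/7)·R2: [0, 0, 3/7, -9/7]
R4 ← R4 − (3/7)·R2: [0, 0, -12/7, 36/7]
R5 ← R5 − (2)·R2: [0, 0, 0, 0]
R4 ← R4 + (4)·R3: [0, 0, 0, 0]
Echelon form has 3 nonzero rows, so rank(A) = 3.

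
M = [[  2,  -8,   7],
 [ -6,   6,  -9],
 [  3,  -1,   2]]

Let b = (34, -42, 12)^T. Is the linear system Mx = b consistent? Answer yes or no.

yes

Row reduce the augmented matrix [M | b].
R2 ← R2 + (3)·R1: [0, -18, 12, 60]
R3 ← R3 − (3/2)·R1: [0, 11, -17/2, -39]
R3 ← R3 + (11/18)·R2: [0, 0, -7/6, -7/3]
The echelon form has 3 nonzero rows, and every pivot lies in the first 3 columns, so rank(M) = rank([M|b]) = 3.
The system is consistent.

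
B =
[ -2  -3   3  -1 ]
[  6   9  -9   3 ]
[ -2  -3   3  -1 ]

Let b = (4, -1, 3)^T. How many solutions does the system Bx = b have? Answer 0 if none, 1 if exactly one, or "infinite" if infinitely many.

Row reduce the augmented matrix [B | b].
R2 ← R2 + (3)·R1: [0, 0, 0, 0, 11]
R3 ← R3 − R1: [0, 0, 0, 0, -1]
R3 ← R3 + (1/11)·R2: [0, 0, 0, 0, 0]
The echelon form has 2 nonzero rows; the last pivot sits in the augmented column, so rank(B) = 1 but rank([B|b]) = 2.
Since the ranks differ, the system is inconsistent.
It has no solutions.

0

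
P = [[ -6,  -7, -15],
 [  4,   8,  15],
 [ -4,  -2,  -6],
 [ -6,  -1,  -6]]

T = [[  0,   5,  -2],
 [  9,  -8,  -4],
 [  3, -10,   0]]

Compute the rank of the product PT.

First compute PT:
[[-108, 176,  40],
 [117, -194, -40],
 [-36,  56,  16],
 [-27,  38,  16]]
Now row reduce the product.
R2 ← R2 + (13/12)·R1: [0, -10/3, 10/3]
R3 ← R3 − (1/3)·R1: [0, -8/3, 8/3]
R4 ← R4 − (1/4)·R1: [0, -6, 6]
R3 ← R3 − (4/5)·R2: [0, 0, 0]
R4 ← R4 − (9/5)·R2: [0, 0, 0]
2 nonzero rows, so rank(PT) = 2.

2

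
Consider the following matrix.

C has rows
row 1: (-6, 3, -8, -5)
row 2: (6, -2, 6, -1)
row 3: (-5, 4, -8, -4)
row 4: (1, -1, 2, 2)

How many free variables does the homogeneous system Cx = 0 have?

Row reduce to echelon form.
R2 ← R2 + R1: [0, 1, -2, -6]
R3 ← R3 − (5/6)·R1: [0, 3/2, -4/3, 1/6]
R4 ← R4 + (1/6)·R1: [0, -1/2, 2/3, 7/6]
R3 ← R3 − (3/2)·R2: [0, 0, 5/3, 55/6]
R4 ← R4 + (1/2)·R2: [0, 0, -1/3, -11/6]
R4 ← R4 + (1/5)·R3: [0, 0, 0, 0]
3 nonzero rows, so rank(C) = 3.
C has 4 columns; by rank–nullity, nullity = 4 − 3 = 1.

1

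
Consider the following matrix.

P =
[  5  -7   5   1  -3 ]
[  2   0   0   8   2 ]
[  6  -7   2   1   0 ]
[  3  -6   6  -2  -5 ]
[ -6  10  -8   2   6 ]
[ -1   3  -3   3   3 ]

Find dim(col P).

3

Row reduce to echelon form.
R2 ← R2 − (2/5)·R1: [0, 14/5, -2, 38/5, 16/5]
R3 ← R3 − (6/5)·R1: [0, 7/5, -4, -1/5, 18/5]
R4 ← R4 − (3/5)·R1: [0, -9/5, 3, -13/5, -16/5]
R5 ← R5 + (6/5)·R1: [0, 8/5, -2, 16/5, 12/5]
R6 ← R6 + (1/5)·R1: [0, 8/5, -2, 16/5, 12/5]
R3 ← R3 − (1/2)·R2: [0, 0, -3, -4, 2]
R4 ← R4 + (9/14)·R2: [0, 0, 12/7, 16/7, -8/7]
R5 ← R5 − (4/7)·R2: [0, 0, -6/7, -8/7, 4/7]
R6 ← R6 − (4/7)·R2: [0, 0, -6/7, -8/7, 4/7]
R4 ← R4 + (4/7)·R3: [0, 0, 0, 0, 0]
R5 ← R5 − (2/7)·R3: [0, 0, 0, 0, 0]
R6 ← R6 − (2/7)·R3: [0, 0, 0, 0, 0]
Echelon form has 3 nonzero rows, so rank(P) = 3.
The column space has dimension equal to the rank: 3.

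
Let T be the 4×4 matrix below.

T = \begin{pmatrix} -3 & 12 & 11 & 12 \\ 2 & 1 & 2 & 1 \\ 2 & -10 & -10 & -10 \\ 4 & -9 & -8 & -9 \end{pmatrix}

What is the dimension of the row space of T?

3

Row reduce to echelon form.
R2 ← R2 + (2/3)·R1: [0, 9, 28/3, 9]
R3 ← R3 + (2/3)·R1: [0, -2, -8/3, -2]
R4 ← R4 + (4/3)·R1: [0, 7, 20/3, 7]
R3 ← R3 + (2/9)·R2: [0, 0, -16/27, 0]
R4 ← R4 − (7/9)·R2: [0, 0, -16/27, 0]
R4 ← R4 − R3: [0, 0, 0, 0]
Echelon form has 3 nonzero rows, so rank(T) = 3.
The row space has dimension equal to the rank: 3.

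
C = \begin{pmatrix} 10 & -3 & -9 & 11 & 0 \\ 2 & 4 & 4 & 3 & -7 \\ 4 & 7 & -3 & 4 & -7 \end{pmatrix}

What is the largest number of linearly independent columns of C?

Row reduce to echelon form.
R2 ← R2 − (1/5)·R1: [0, 23/5, 29/5, 4/5, -7]
R3 ← R3 − (2/5)·R1: [0, 41/5, 3/5, -2/5, -7]
R3 ← R3 − (41/23)·R2: [0, 0, -224/23, -42/23, 126/23]
Echelon form has 3 nonzero rows, so rank(C) = 3.
The rank gives the maximum number of linearly independent columns: 3.

3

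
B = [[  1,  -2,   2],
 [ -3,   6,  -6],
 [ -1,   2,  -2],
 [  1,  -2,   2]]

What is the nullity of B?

2

Row reduce to echelon form.
R2 ← R2 + (3)·R1: [0, 0, 0]
R3 ← R3 + R1: [0, 0, 0]
R4 ← R4 − R1: [0, 0, 0]
1 nonzero row, so rank(B) = 1.
B has 3 columns; by rank–nullity, nullity = 3 − 1 = 2.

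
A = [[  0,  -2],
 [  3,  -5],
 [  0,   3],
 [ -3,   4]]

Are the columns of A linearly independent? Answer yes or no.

Row reduce A to echelon form.
Swap R1 ↔ R2
R4 ← R4 + R1: [0, -1]
R3 ← R3 + (3/2)·R2: [0, 0]
R4 ← R4 − (1/2)·R2: [0, 0]
2 pivots among 2 columns.
Every column is a pivot column, so the columns are linearly independent.

yes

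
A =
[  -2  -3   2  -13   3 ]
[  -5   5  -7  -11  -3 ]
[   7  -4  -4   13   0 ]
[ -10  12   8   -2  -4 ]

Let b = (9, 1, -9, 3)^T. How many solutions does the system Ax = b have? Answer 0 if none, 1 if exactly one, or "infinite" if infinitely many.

Row reduce the augmented matrix [A | b].
R2 ← R2 − (5/2)·R1: [0, 25/2, -12, 43/2, -21/2, -43/2]
R3 ← R3 + (7/2)·R1: [0, -29/2, 3, -65/2, 21/2, 45/2]
R4 ← R4 − (5)·R1: [0, 27, -2, 63, -19, -42]
R3 ← R3 + (29/25)·R2: [0, 0, -273/25, -189/25, -42/25, -61/25]
R4 ← R4 − (54/25)·R2: [0, 0, 598/25, 414/25, 92/25, 111/25]
R4 ← R4 + (46/21)·R3: [0, 0, 0, 0, 0, -19/21]
The echelon form has 4 nonzero rows; the last pivot sits in the augmented column, so rank(A) = 3 but rank([A|b]) = 4.
Since the ranks differ, the system is inconsistent.
It has no solutions.

0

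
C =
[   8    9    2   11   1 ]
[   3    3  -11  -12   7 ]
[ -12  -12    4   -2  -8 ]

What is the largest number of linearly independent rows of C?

Row reduce to echelon form.
R2 ← R2 − (3/8)·R1: [0, -3/8, -47/4, -129/8, 53/8]
R3 ← R3 + (3/2)·R1: [0, 3/2, 7, 29/2, -13/2]
R3 ← R3 + (4)·R2: [0, 0, -40, -50, 20]
Echelon form has 3 nonzero rows, so rank(C) = 3.
The rank gives the maximum number of linearly independent rows: 3.

3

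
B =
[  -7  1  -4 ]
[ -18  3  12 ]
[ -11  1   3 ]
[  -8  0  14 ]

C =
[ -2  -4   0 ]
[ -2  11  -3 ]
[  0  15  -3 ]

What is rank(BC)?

First compute BC:
[[ 12, -21,   9],
 [ 30, 285, -45],
 [ 20, 100, -12],
 [ 16, 242, -42]]
Now row reduce the product.
R2 ← R2 − (5/2)·R1: [0, 675/2, -135/2]
R3 ← R3 − (5/3)·R1: [0, 135, -27]
R4 ← R4 − (4/3)·R1: [0, 270, -54]
R3 ← R3 − (2/5)·R2: [0, 0, 0]
R4 ← R4 − (4/5)·R2: [0, 0, 0]
2 nonzero rows, so rank(BC) = 2.

2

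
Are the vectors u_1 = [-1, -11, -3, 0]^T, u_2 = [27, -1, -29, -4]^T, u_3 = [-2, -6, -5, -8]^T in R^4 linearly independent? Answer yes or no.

Form the matrix with these vectors as rows and row reduce.
R2 ← R2 + (27)·R1: [0, -298, -110, -4]
R3 ← R3 − (2)·R1: [0, 16, 1, -8]
R3 ← R3 + (8/149)·R2: [0, 0, -731/149, -1224/149]
3 nonzero rows, so the 3 vectors span a space of dimension 3.
Since 3 = 3, the vectors are linearly independent.

yes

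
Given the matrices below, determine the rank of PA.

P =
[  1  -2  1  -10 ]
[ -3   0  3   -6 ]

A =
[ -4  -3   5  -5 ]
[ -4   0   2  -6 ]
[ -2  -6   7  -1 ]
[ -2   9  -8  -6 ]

First compute PA:
[[ 22, -99,  88,  66],
 [ 18, -63,  54,  48]]
Now row reduce the product.
R2 ← R2 − (9/11)·R1: [0, 18, -18, -6]
2 nonzero rows, so rank(PA) = 2.

2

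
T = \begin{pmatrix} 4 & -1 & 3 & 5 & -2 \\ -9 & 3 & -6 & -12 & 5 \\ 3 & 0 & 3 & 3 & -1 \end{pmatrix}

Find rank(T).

Row reduce to echelon form.
R2 ← R2 + (9/4)·R1: [0, 3/4, 3/4, -3/4, 1/2]
R3 ← R3 − (3/4)·R1: [0, 3/4, 3/4, -3/4, 1/2]
R3 ← R3 − R2: [0, 0, 0, 0, 0]
Echelon form has 2 nonzero rows, so rank(T) = 2.

2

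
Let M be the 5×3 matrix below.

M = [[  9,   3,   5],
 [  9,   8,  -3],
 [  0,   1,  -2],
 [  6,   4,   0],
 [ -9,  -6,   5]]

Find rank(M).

Row reduce to echelon form.
R2 ← R2 − R1: [0, 5, -8]
R4 ← R4 − (2/3)·R1: [0, 2, -10/3]
R5 ← R5 + R1: [0, -3, 10]
R3 ← R3 − (1/5)·R2: [0, 0, -2/5]
R4 ← R4 − (2/5)·R2: [0, 0, -2/15]
R5 ← R5 + (3/5)·R2: [0, 0, 26/5]
R4 ← R4 − (1/3)·R3: [0, 0, 0]
R5 ← R5 + (13)·R3: [0, 0, 0]
Echelon form has 3 nonzero rows, so rank(M) = 3.

3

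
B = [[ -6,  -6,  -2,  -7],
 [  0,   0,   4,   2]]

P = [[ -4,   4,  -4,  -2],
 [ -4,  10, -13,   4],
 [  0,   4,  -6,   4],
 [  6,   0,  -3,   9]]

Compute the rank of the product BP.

First compute BP:
[[  6, -92, 135, -83],
 [ 12,  16, -30,  34]]
Now row reduce the product.
R2 ← R2 − (2)·R1: [0, 200, -300, 200]
2 nonzero rows, so rank(BP) = 2.

2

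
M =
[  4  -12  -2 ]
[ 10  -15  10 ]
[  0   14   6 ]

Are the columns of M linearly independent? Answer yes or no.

Row reduce M to echelon form.
R2 ← R2 − (5/2)·R1: [0, 15, 15]
R3 ← R3 − (14/15)·R2: [0, 0, -8]
3 pivots among 3 columns.
Every column is a pivot column, so the columns are linearly independent.

yes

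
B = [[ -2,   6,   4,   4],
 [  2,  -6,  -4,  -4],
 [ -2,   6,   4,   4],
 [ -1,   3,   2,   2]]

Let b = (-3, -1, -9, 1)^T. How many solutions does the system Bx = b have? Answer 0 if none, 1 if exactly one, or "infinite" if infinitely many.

Row reduce the augmented matrix [B | b].
R2 ← R2 + R1: [0, 0, 0, 0, -4]
R3 ← R3 − R1: [0, 0, 0, 0, -6]
R4 ← R4 − (1/2)·R1: [0, 0, 0, 0, 5/2]
R3 ← R3 − (3/2)·R2: [0, 0, 0, 0, 0]
R4 ← R4 + (5/8)·R2: [0, 0, 0, 0, 0]
The echelon form has 2 nonzero rows; the last pivot sits in the augmented column, so rank(B) = 1 but rank([B|b]) = 2.
Since the ranks differ, the system is inconsistent.
It has no solutions.

0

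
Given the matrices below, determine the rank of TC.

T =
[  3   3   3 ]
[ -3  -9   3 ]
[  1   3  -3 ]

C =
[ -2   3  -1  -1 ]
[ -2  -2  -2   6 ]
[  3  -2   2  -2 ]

2

First compute TC:
[[ -3,  -3,  -3,   9],
 [ 33,   3,  27, -57],
 [-17,   3, -13,  23]]
Now row reduce the product.
R2 ← R2 + (11)·R1: [0, -30, -6, 42]
R3 ← R3 − (17/3)·R1: [0, 20, 4, -28]
R3 ← R3 + (2/3)·R2: [0, 0, 0, 0]
2 nonzero rows, so rank(TC) = 2.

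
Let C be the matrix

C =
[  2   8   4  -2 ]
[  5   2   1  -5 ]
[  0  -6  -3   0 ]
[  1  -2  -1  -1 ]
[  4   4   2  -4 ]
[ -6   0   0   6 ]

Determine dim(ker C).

Row reduce to echelon form.
R2 ← R2 − (5/2)·R1: [0, -18, -9, 0]
R4 ← R4 − (1/2)·R1: [0, -6, -3, 0]
R5 ← R5 − (2)·R1: [0, -12, -6, 0]
R6 ← R6 + (3)·R1: [0, 24, 12, 0]
R3 ← R3 − (1/3)·R2: [0, 0, 0, 0]
R4 ← R4 − (1/3)·R2: [0, 0, 0, 0]
R5 ← R5 − (2/3)·R2: [0, 0, 0, 0]
R6 ← R6 + (4/3)·R2: [0, 0, 0, 0]
2 nonzero rows, so rank(C) = 2.
C has 4 columns; by rank–nullity, nullity = 4 − 2 = 2.

2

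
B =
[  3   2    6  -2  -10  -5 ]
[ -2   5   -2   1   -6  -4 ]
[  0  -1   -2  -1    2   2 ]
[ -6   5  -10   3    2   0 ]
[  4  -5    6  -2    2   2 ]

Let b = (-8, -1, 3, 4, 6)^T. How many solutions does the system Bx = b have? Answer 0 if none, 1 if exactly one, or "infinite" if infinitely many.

0

Row reduce the augmented matrix [B | b].
R2 ← R2 + (2/3)·R1: [0, 19/3, 2, -1/3, -38/3, -22/3, -19/3]
R4 ← R4 + (2)·R1: [0, 9, 2, -1, -18, -10, -12]
R5 ← R5 − (4/3)·R1: [0, -23/3, -2, 2/3, 46/3, 26/3, 50/3]
R3 ← R3 + (3/19)·R2: [0, 0, -32/19, -20/19, 0, 16/19, 2]
R4 ← R4 − (27/19)·R2: [0, 0, -16/19, -10/19, 0, 8/19, -3]
R5 ← R5 + (23/19)·R2: [0, 0, 8/19, 5/19, 0, -4/19, 9]
R4 ← R4 − (1/2)·R3: [0, 0, 0, 0, 0, 0, -4]
R5 ← R5 + (1/4)·R3: [0, 0, 0, 0, 0, 0, 19/2]
R5 ← R5 + (19/8)·R4: [0, 0, 0, 0, 0, 0, 0]
The echelon form has 4 nonzero rows; the last pivot sits in the augmented column, so rank(B) = 3 but rank([B|b]) = 4.
Since the ranks differ, the system is inconsistent.
It has no solutions.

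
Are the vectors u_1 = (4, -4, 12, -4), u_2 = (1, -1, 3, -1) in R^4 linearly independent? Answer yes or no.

Form the matrix with these vectors as rows and row reduce.
R2 ← R2 − (1/4)·R1: [0, 0, 0, 0]
1 nonzero row, so the 2 vectors span a space of dimension 1.
Since 1 < 2, the vectors are linearly dependent.

no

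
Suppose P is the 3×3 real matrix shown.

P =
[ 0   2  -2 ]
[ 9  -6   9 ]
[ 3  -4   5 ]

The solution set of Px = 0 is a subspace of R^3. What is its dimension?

Row reduce to echelon form.
Swap R1 ↔ R2
R3 ← R3 − (1/3)·R1: [0, -2, 2]
R3 ← R3 + R2: [0, 0, 0]
2 nonzero rows, so rank(P) = 2.
P has 3 columns; by rank–nullity, nullity = 3 − 2 = 1.

1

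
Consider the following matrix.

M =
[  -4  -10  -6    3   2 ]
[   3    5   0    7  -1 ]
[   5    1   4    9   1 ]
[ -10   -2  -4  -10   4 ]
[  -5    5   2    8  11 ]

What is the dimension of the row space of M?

5

Row reduce to echelon form.
R2 ← R2 + (3/4)·R1: [0, -5/2, -9/2, 37/4, 1/2]
R3 ← R3 + (5/4)·R1: [0, -23/2, -7/2, 51/4, 7/2]
R4 ← R4 − (5/2)·R1: [0, 23, 11, -35/2, -1]
R5 ← R5 − (5/4)·R1: [0, 35/2, 19/2, 17/4, 17/2]
R3 ← R3 − (23/5)·R2: [0, 0, 86/5, -149/5, 6/5]
R4 ← R4 + (46/5)·R2: [0, 0, -152/5, 338/5, 18/5]
R5 ← R5 + (7)·R2: [0, 0, -22, 69, 12]
R4 ← R4 + (76/43)·R3: [0, 0, 0, 642/43, 246/43]
R5 ← R5 + (55/43)·R3: [0, 0, 0, 1328/43, 582/43]
R5 ← R5 − (664/321)·R4: [0, 0, 0, 0, 182/107]
Echelon form has 5 nonzero rows, so rank(M) = 5.
The row space has dimension equal to the rank: 5.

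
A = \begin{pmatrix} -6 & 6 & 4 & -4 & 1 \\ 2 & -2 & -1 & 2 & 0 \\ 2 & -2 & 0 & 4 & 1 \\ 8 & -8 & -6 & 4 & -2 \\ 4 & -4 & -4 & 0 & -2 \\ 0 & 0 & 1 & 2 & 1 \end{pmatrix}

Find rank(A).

2

Row reduce to echelon form.
R2 ← R2 + (1/3)·R1: [0, 0, 1/3, 2/3, 1/3]
R3 ← R3 + (1/3)·R1: [0, 0, 4/3, 8/3, 4/3]
R4 ← R4 + (4/3)·R1: [0, 0, -2/3, -4/3, -2/3]
R5 ← R5 + (2/3)·R1: [0, 0, -4/3, -8/3, -4/3]
R3 ← R3 − (4)·R2: [0, 0, 0, 0, 0]
R4 ← R4 + (2)·R2: [0, 0, 0, 0, 0]
R5 ← R5 + (4)·R2: [0, 0, 0, 0, 0]
R6 ← R6 − (3)·R2: [0, 0, 0, 0, 0]
Echelon form has 2 nonzero rows, so rank(A) = 2.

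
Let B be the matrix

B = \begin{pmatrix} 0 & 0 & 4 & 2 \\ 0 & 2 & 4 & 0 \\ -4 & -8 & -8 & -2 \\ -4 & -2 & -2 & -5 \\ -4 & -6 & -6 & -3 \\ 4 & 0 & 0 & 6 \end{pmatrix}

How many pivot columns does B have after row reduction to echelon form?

Row reduce to echelon form.
Swap R1 ↔ R3
R4 ← R4 − R1: [0, 6, 6, -3]
R5 ← R5 − R1: [0, 2, 2, -1]
R6 ← R6 + R1: [0, -8, -8, 4]
R4 ← R4 − (3)·R2: [0, 0, -6, -3]
R5 ← R5 − R2: [0, 0, -2, -1]
R6 ← R6 + (4)·R2: [0, 0, 8, 4]
R4 ← R4 + (3/2)·R3: [0, 0, 0, 0]
R5 ← R5 + (1/2)·R3: [0, 0, 0, 0]
R6 ← R6 − (2)·R3: [0, 0, 0, 0]
Echelon form has 3 nonzero rows, so rank(B) = 3.
Each nonzero row contributes one pivot column: 3 pivot columns.

3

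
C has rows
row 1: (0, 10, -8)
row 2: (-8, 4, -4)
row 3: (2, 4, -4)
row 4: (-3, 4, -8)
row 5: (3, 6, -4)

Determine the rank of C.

Row reduce to echelon form.
Swap R1 ↔ R2
R3 ← R3 + (1/4)·R1: [0, 5, -5]
R4 ← R4 − (3/8)·R1: [0, 5/2, -13/2]
R5 ← R5 + (3/8)·R1: [0, 15/2, -11/2]
R3 ← R3 − (1/2)·R2: [0, 0, -1]
R4 ← R4 − (1/4)·R2: [0, 0, -9/2]
R5 ← R5 − (3/4)·R2: [0, 0, 1/2]
R4 ← R4 − (9/2)·R3: [0, 0, 0]
R5 ← R5 + (1/2)·R3: [0, 0, 0]
Echelon form has 3 nonzero rows, so rank(C) = 3.

3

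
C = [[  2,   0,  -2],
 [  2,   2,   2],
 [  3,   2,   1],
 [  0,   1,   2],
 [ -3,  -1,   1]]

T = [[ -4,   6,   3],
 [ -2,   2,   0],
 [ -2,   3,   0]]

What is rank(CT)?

2

First compute CT:
[[ -4,   6,   6],
 [-16,  22,   6],
 [-18,  25,   9],
 [ -6,   8,   0],
 [ 12, -17,  -9]]
Now row reduce the product.
R2 ← R2 − (4)·R1: [0, -2, -18]
R3 ← R3 − (9/2)·R1: [0, -2, -18]
R4 ← R4 − (3/2)·R1: [0, -1, -9]
R5 ← R5 + (3)·R1: [0, 1, 9]
R3 ← R3 − R2: [0, 0, 0]
R4 ← R4 − (1/2)·R2: [0, 0, 0]
R5 ← R5 + (1/2)·R2: [0, 0, 0]
2 nonzero rows, so rank(CT) = 2.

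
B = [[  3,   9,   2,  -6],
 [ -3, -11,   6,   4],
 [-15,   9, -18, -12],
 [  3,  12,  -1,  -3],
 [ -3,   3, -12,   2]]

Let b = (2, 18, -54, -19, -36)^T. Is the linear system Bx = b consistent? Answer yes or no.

Row reduce the augmented matrix [B | b].
R2 ← R2 + R1: [0, -2, 8, -2, 20]
R3 ← R3 + (5)·R1: [0, 54, -8, -42, -44]
R4 ← R4 − R1: [0, 3, -3, 3, -21]
R5 ← R5 + R1: [0, 12, -10, -4, -34]
R3 ← R3 + (27)·R2: [0, 0, 208, -96, 496]
R4 ← R4 + (3/2)·R2: [0, 0, 9, 0, 9]
R5 ← R5 + (6)·R2: [0, 0, 38, -16, 86]
R4 ← R4 − (9/208)·R3: [0, 0, 0, 54/13, -162/13]
R5 ← R5 − (19/104)·R3: [0, 0, 0, 20/13, -60/13]
R5 ← R5 − (10/27)·R4: [0, 0, 0, 0, 0]
The echelon form has 4 nonzero rows, and every pivot lies in the first 4 columns, so rank(B) = rank([B|b]) = 4.
The system is consistent.

yes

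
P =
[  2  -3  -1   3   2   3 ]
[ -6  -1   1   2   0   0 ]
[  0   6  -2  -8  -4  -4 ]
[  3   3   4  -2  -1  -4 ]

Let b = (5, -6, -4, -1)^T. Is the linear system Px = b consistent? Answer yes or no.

Row reduce the augmented matrix [P | b].
R2 ← R2 + (3)·R1: [0, -10, -2, 11, 6, 9, 9]
R4 ← R4 − (3/2)·R1: [0, 15/2, 11/2, -13/2, -4, -17/2, -17/2]
R3 ← R3 + (3/5)·R2: [0, 0, -16/5, -7/5, -2/5, 7/5, 7/5]
R4 ← R4 + (3/4)·R2: [0, 0, 4, 7/4, 1/2, -7/4, -7/4]
R4 ← R4 + (5/4)·R3: [0, 0, 0, 0, 0, 0, 0]
The echelon form has 3 nonzero rows, and every pivot lies in the first 6 columns, so rank(P) = rank([P|b]) = 3.
The system is consistent.

yes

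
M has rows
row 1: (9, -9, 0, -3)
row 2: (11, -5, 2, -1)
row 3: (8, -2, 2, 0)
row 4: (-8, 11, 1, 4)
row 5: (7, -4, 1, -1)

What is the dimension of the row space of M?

2

Row reduce to echelon form.
R2 ← R2 − (11/9)·R1: [0, 6, 2, 8/3]
R3 ← R3 − (8/9)·R1: [0, 6, 2, 8/3]
R4 ← R4 + (8/9)·R1: [0, 3, 1, 4/3]
R5 ← R5 − (7/9)·R1: [0, 3, 1, 4/3]
R3 ← R3 − R2: [0, 0, 0, 0]
R4 ← R4 − (1/2)·R2: [0, 0, 0, 0]
R5 ← R5 − (1/2)·R2: [0, 0, 0, 0]
Echelon form has 2 nonzero rows, so rank(M) = 2.
The row space has dimension equal to the rank: 2.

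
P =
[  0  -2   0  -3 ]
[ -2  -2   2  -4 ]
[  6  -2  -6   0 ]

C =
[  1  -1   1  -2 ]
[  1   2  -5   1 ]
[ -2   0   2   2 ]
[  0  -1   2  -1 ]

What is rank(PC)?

First compute PC:
[[ -2,  -1,   4,   1],
 [ -8,   2,   4,  10],
 [ 16, -10,   4, -26]]
Now row reduce the product.
R2 ← R2 − (4)·R1: [0, 6, -12, 6]
R3 ← R3 + (8)·R1: [0, -18, 36, -18]
R3 ← R3 + (3)·R2: [0, 0, 0, 0]
2 nonzero rows, so rank(PC) = 2.

2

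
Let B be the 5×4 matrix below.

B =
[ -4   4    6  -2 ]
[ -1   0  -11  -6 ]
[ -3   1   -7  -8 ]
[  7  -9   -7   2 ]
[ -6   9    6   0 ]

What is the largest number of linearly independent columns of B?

3

Row reduce to echelon form.
R2 ← R2 − (1/4)·R1: [0, -1, -25/2, -11/2]
R3 ← R3 − (3/4)·R1: [0, -2, -23/2, -13/2]
R4 ← R4 + (7/4)·R1: [0, -2, 7/2, -3/2]
R5 ← R5 − (3/2)·R1: [0, 3, -3, 3]
R3 ← R3 − (2)·R2: [0, 0, 27/2, 9/2]
R4 ← R4 − (2)·R2: [0, 0, 57/2, 19/2]
R5 ← R5 + (3)·R2: [0, 0, -81/2, -27/2]
R4 ← R4 − (19/9)·R3: [0, 0, 0, 0]
R5 ← R5 + (3)·R3: [0, 0, 0, 0]
Echelon form has 3 nonzero rows, so rank(B) = 3.
The rank gives the maximum number of linearly independent columns: 3.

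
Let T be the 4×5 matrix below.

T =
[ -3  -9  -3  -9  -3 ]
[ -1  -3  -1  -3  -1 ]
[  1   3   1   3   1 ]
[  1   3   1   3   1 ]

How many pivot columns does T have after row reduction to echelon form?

1

Row reduce to echelon form.
R2 ← R2 − (1/3)·R1: [0, 0, 0, 0, 0]
R3 ← R3 + (1/3)·R1: [0, 0, 0, 0, 0]
R4 ← R4 + (1/3)·R1: [0, 0, 0, 0, 0]
Echelon form has 1 nonzero row, so rank(T) = 1.
Each nonzero row contributes one pivot column: 1 pivot columns.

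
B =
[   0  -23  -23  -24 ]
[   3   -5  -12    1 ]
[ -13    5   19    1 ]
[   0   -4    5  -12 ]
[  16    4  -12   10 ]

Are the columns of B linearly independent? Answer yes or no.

Row reduce B to echelon form.
Swap R1 ↔ R2
R3 ← R3 + (13/3)·R1: [0, -50/3, -33, 16/3]
R5 ← R5 − (16/3)·R1: [0, 92/3, 52, 14/3]
R3 ← R3 − (50/69)·R2: [0, 0, -49/3, 1568/69]
R4 ← R4 − (4/23)·R2: [0, 0, 9, -180/23]
R5 ← R5 + (4/3)·R2: [0, 0, 64/3, -82/3]
R4 ← R4 + (27/49)·R3: [0, 0, 0, 108/23]
R5 ← R5 + (64/49)·R3: [0, 0, 0, 54/23]
R5 ← R5 − (1/2)·R4: [0, 0, 0, 0]
4 pivots among 4 columns.
Every column is a pivot column, so the columns are linearly independent.

yes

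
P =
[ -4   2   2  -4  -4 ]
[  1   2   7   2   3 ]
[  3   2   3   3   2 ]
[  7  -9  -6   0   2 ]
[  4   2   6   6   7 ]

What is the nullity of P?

Row reduce to echelon form.
R2 ← R2 + (1/4)·R1: [0, 5/2, 15/2, 1, 2]
R3 ← R3 + (3/4)·R1: [0, 7/2, 9/2, 0, -1]
R4 ← R4 + (7/4)·R1: [0, -11/2, -5/2, -7, -5]
R5 ← R5 + R1: [0, 4, 8, 2, 3]
R3 ← R3 − (7/5)·R2: [0, 0, -6, -7/5, -19/5]
R4 ← R4 + (11/5)·R2: [0, 0, 14, -24/5, -3/5]
R5 ← R5 − (8/5)·R2: [0, 0, -4, 2/5, -1/5]
R4 ← R4 + (7/3)·R3: [0, 0, 0, -121/15, -142/15]
R5 ← R5 − (2/3)·R3: [0, 0, 0, 4/3, 7/3]
R5 ← R5 + (20/121)·R4: [0, 0, 0, 0, 93/121]
5 nonzero rows, so rank(P) = 5.
P has 5 columns; by rank–nullity, nullity = 5 − 5 = 0.

0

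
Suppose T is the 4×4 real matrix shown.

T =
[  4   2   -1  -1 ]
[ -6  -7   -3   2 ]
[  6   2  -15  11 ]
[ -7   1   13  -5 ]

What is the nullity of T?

1

Row reduce to echelon form.
R2 ← R2 + (3/2)·R1: [0, -4, -9/2, 1/2]
R3 ← R3 − (3/2)·R1: [0, -1, -27/2, 25/2]
R4 ← R4 + (7/4)·R1: [0, 9/2, 45/4, -27/4]
R3 ← R3 − (1/4)·R2: [0, 0, -99/8, 99/8]
R4 ← R4 + (9/8)·R2: [0, 0, 99/16, -99/16]
R4 ← R4 + (1/2)·R3: [0, 0, 0, 0]
3 nonzero rows, so rank(T) = 3.
T has 4 columns; by rank–nullity, nullity = 4 − 3 = 1.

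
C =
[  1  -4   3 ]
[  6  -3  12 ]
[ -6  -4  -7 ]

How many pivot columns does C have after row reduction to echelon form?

Row reduce to echelon form.
R2 ← R2 − (6)·R1: [0, 21, -6]
R3 ← R3 + (6)·R1: [0, -28, 11]
R3 ← R3 + (4/3)·R2: [0, 0, 3]
Echelon form has 3 nonzero rows, so rank(C) = 3.
Each nonzero row contributes one pivot column: 3 pivot columns.

3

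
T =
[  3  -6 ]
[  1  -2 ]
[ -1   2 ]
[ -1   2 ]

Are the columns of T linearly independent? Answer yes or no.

Row reduce T to echelon form.
R2 ← R2 − (1/3)·R1: [0, 0]
R3 ← R3 + (1/3)·R1: [0, 0]
R4 ← R4 + (1/3)·R1: [0, 0]
1 pivot among 2 columns.
Only 1 < 2 pivot columns, so the columns are linearly dependent.

no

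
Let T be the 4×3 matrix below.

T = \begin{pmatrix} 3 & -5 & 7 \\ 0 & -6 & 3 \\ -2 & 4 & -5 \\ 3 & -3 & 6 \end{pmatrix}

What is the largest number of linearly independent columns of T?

2

Row reduce to echelon form.
R3 ← R3 + (2/3)·R1: [0, 2/3, -1/3]
R4 ← R4 − R1: [0, 2, -1]
R3 ← R3 + (1/9)·R2: [0, 0, 0]
R4 ← R4 + (1/3)·R2: [0, 0, 0]
Echelon form has 2 nonzero rows, so rank(T) = 2.
The rank gives the maximum number of linearly independent columns: 2.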